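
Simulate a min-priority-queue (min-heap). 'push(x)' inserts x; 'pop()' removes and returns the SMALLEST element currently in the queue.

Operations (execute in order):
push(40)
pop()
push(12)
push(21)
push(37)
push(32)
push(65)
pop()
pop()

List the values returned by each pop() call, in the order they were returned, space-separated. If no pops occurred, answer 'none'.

Answer: 40 12 21

Derivation:
push(40): heap contents = [40]
pop() → 40: heap contents = []
push(12): heap contents = [12]
push(21): heap contents = [12, 21]
push(37): heap contents = [12, 21, 37]
push(32): heap contents = [12, 21, 32, 37]
push(65): heap contents = [12, 21, 32, 37, 65]
pop() → 12: heap contents = [21, 32, 37, 65]
pop() → 21: heap contents = [32, 37, 65]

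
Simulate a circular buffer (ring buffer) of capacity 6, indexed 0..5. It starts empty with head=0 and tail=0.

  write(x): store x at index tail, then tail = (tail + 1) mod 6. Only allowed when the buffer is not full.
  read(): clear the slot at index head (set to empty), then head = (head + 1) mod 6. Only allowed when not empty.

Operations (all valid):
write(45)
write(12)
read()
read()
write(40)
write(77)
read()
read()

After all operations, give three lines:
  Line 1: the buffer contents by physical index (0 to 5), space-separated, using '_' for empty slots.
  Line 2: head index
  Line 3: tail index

write(45): buf=[45 _ _ _ _ _], head=0, tail=1, size=1
write(12): buf=[45 12 _ _ _ _], head=0, tail=2, size=2
read(): buf=[_ 12 _ _ _ _], head=1, tail=2, size=1
read(): buf=[_ _ _ _ _ _], head=2, tail=2, size=0
write(40): buf=[_ _ 40 _ _ _], head=2, tail=3, size=1
write(77): buf=[_ _ 40 77 _ _], head=2, tail=4, size=2
read(): buf=[_ _ _ 77 _ _], head=3, tail=4, size=1
read(): buf=[_ _ _ _ _ _], head=4, tail=4, size=0

Answer: _ _ _ _ _ _
4
4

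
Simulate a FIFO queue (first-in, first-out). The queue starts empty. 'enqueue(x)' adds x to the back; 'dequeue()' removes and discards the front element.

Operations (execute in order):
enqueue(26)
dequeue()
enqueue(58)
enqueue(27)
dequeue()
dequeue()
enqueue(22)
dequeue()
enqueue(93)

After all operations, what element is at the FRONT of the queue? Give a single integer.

Answer: 93

Derivation:
enqueue(26): queue = [26]
dequeue(): queue = []
enqueue(58): queue = [58]
enqueue(27): queue = [58, 27]
dequeue(): queue = [27]
dequeue(): queue = []
enqueue(22): queue = [22]
dequeue(): queue = []
enqueue(93): queue = [93]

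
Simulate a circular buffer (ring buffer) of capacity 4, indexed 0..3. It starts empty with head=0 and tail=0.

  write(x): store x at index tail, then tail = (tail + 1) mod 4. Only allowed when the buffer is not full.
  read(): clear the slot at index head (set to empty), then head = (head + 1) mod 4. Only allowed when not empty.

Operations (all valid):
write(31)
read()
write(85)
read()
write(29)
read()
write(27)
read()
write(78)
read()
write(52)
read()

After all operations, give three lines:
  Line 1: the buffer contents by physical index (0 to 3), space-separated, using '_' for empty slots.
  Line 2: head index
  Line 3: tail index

Answer: _ _ _ _
2
2

Derivation:
write(31): buf=[31 _ _ _], head=0, tail=1, size=1
read(): buf=[_ _ _ _], head=1, tail=1, size=0
write(85): buf=[_ 85 _ _], head=1, tail=2, size=1
read(): buf=[_ _ _ _], head=2, tail=2, size=0
write(29): buf=[_ _ 29 _], head=2, tail=3, size=1
read(): buf=[_ _ _ _], head=3, tail=3, size=0
write(27): buf=[_ _ _ 27], head=3, tail=0, size=1
read(): buf=[_ _ _ _], head=0, tail=0, size=0
write(78): buf=[78 _ _ _], head=0, tail=1, size=1
read(): buf=[_ _ _ _], head=1, tail=1, size=0
write(52): buf=[_ 52 _ _], head=1, tail=2, size=1
read(): buf=[_ _ _ _], head=2, tail=2, size=0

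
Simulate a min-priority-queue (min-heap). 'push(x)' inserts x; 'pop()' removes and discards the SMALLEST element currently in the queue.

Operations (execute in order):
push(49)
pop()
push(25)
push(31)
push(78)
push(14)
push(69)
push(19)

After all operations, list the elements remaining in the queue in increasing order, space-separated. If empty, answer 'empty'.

push(49): heap contents = [49]
pop() → 49: heap contents = []
push(25): heap contents = [25]
push(31): heap contents = [25, 31]
push(78): heap contents = [25, 31, 78]
push(14): heap contents = [14, 25, 31, 78]
push(69): heap contents = [14, 25, 31, 69, 78]
push(19): heap contents = [14, 19, 25, 31, 69, 78]

Answer: 14 19 25 31 69 78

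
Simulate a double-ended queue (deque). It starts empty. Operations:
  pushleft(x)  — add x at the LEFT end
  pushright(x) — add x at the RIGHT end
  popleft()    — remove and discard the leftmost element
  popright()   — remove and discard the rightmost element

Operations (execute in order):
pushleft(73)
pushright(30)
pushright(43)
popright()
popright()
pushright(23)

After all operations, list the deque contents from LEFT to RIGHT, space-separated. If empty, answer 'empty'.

Answer: 73 23

Derivation:
pushleft(73): [73]
pushright(30): [73, 30]
pushright(43): [73, 30, 43]
popright(): [73, 30]
popright(): [73]
pushright(23): [73, 23]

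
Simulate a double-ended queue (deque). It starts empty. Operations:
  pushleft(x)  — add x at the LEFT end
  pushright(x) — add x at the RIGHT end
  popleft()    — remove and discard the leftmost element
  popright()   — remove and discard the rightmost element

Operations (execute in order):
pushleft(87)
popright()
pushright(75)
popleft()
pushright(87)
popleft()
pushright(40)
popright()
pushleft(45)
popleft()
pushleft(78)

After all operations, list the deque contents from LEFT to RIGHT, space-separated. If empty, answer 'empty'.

pushleft(87): [87]
popright(): []
pushright(75): [75]
popleft(): []
pushright(87): [87]
popleft(): []
pushright(40): [40]
popright(): []
pushleft(45): [45]
popleft(): []
pushleft(78): [78]

Answer: 78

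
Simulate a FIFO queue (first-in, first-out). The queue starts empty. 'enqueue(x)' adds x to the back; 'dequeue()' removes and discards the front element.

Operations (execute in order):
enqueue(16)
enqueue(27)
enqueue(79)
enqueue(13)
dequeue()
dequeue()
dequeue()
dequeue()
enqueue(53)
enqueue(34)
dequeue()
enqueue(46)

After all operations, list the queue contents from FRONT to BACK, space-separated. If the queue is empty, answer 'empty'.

Answer: 34 46

Derivation:
enqueue(16): [16]
enqueue(27): [16, 27]
enqueue(79): [16, 27, 79]
enqueue(13): [16, 27, 79, 13]
dequeue(): [27, 79, 13]
dequeue(): [79, 13]
dequeue(): [13]
dequeue(): []
enqueue(53): [53]
enqueue(34): [53, 34]
dequeue(): [34]
enqueue(46): [34, 46]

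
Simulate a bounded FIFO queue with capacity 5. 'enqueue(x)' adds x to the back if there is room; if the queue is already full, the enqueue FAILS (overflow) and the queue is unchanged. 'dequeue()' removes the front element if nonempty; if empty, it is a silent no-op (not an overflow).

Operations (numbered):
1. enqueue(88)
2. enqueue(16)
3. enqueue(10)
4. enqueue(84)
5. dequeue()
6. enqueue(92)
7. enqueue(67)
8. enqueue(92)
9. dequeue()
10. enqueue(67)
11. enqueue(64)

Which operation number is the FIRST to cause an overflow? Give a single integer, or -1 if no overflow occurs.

1. enqueue(88): size=1
2. enqueue(16): size=2
3. enqueue(10): size=3
4. enqueue(84): size=4
5. dequeue(): size=3
6. enqueue(92): size=4
7. enqueue(67): size=5
8. enqueue(92): size=5=cap → OVERFLOW (fail)
9. dequeue(): size=4
10. enqueue(67): size=5
11. enqueue(64): size=5=cap → OVERFLOW (fail)

Answer: 8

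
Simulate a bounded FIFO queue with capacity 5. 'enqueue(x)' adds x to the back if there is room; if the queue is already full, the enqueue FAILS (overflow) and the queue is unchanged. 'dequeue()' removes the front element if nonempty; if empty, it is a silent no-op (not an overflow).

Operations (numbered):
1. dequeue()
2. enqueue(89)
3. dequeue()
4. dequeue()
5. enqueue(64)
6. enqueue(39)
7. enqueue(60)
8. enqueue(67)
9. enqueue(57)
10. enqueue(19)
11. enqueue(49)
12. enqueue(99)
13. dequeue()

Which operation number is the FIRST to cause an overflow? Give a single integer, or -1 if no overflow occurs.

Answer: 10

Derivation:
1. dequeue(): empty, no-op, size=0
2. enqueue(89): size=1
3. dequeue(): size=0
4. dequeue(): empty, no-op, size=0
5. enqueue(64): size=1
6. enqueue(39): size=2
7. enqueue(60): size=3
8. enqueue(67): size=4
9. enqueue(57): size=5
10. enqueue(19): size=5=cap → OVERFLOW (fail)
11. enqueue(49): size=5=cap → OVERFLOW (fail)
12. enqueue(99): size=5=cap → OVERFLOW (fail)
13. dequeue(): size=4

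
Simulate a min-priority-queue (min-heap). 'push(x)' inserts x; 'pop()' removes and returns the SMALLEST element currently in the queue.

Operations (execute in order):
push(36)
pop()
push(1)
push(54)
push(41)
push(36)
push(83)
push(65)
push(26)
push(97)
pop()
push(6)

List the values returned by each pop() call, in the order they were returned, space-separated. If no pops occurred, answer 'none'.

Answer: 36 1

Derivation:
push(36): heap contents = [36]
pop() → 36: heap contents = []
push(1): heap contents = [1]
push(54): heap contents = [1, 54]
push(41): heap contents = [1, 41, 54]
push(36): heap contents = [1, 36, 41, 54]
push(83): heap contents = [1, 36, 41, 54, 83]
push(65): heap contents = [1, 36, 41, 54, 65, 83]
push(26): heap contents = [1, 26, 36, 41, 54, 65, 83]
push(97): heap contents = [1, 26, 36, 41, 54, 65, 83, 97]
pop() → 1: heap contents = [26, 36, 41, 54, 65, 83, 97]
push(6): heap contents = [6, 26, 36, 41, 54, 65, 83, 97]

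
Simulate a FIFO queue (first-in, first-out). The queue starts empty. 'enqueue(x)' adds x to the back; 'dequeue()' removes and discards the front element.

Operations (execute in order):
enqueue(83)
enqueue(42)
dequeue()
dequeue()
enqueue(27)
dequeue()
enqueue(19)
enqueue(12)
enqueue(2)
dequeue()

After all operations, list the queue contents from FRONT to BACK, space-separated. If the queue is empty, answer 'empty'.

Answer: 12 2

Derivation:
enqueue(83): [83]
enqueue(42): [83, 42]
dequeue(): [42]
dequeue(): []
enqueue(27): [27]
dequeue(): []
enqueue(19): [19]
enqueue(12): [19, 12]
enqueue(2): [19, 12, 2]
dequeue(): [12, 2]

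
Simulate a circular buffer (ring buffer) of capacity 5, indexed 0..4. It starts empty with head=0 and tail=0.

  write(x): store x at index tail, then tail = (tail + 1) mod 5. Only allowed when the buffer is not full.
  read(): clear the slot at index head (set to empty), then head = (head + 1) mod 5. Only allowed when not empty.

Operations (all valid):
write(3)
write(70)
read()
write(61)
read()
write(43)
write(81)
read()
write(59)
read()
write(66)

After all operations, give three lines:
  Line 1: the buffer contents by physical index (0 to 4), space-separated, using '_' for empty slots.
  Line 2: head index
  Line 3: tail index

write(3): buf=[3 _ _ _ _], head=0, tail=1, size=1
write(70): buf=[3 70 _ _ _], head=0, tail=2, size=2
read(): buf=[_ 70 _ _ _], head=1, tail=2, size=1
write(61): buf=[_ 70 61 _ _], head=1, tail=3, size=2
read(): buf=[_ _ 61 _ _], head=2, tail=3, size=1
write(43): buf=[_ _ 61 43 _], head=2, tail=4, size=2
write(81): buf=[_ _ 61 43 81], head=2, tail=0, size=3
read(): buf=[_ _ _ 43 81], head=3, tail=0, size=2
write(59): buf=[59 _ _ 43 81], head=3, tail=1, size=3
read(): buf=[59 _ _ _ 81], head=4, tail=1, size=2
write(66): buf=[59 66 _ _ 81], head=4, tail=2, size=3

Answer: 59 66 _ _ 81
4
2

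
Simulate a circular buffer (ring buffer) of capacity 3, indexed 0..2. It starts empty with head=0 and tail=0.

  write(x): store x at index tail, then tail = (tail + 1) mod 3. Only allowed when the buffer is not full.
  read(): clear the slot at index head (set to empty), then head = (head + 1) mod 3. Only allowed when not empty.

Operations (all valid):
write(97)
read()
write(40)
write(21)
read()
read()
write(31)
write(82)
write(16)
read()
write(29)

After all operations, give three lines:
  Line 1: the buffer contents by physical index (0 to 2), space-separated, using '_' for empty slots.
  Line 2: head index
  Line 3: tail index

write(97): buf=[97 _ _], head=0, tail=1, size=1
read(): buf=[_ _ _], head=1, tail=1, size=0
write(40): buf=[_ 40 _], head=1, tail=2, size=1
write(21): buf=[_ 40 21], head=1, tail=0, size=2
read(): buf=[_ _ 21], head=2, tail=0, size=1
read(): buf=[_ _ _], head=0, tail=0, size=0
write(31): buf=[31 _ _], head=0, tail=1, size=1
write(82): buf=[31 82 _], head=0, tail=2, size=2
write(16): buf=[31 82 16], head=0, tail=0, size=3
read(): buf=[_ 82 16], head=1, tail=0, size=2
write(29): buf=[29 82 16], head=1, tail=1, size=3

Answer: 29 82 16
1
1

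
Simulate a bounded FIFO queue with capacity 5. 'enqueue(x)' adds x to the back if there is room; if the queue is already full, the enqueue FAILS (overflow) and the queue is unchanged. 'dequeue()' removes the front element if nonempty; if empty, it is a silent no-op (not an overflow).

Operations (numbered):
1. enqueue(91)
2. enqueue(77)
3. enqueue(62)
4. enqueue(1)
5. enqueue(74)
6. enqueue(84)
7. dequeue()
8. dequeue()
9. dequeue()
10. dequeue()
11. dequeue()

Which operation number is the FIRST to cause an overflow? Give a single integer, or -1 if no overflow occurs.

1. enqueue(91): size=1
2. enqueue(77): size=2
3. enqueue(62): size=3
4. enqueue(1): size=4
5. enqueue(74): size=5
6. enqueue(84): size=5=cap → OVERFLOW (fail)
7. dequeue(): size=4
8. dequeue(): size=3
9. dequeue(): size=2
10. dequeue(): size=1
11. dequeue(): size=0

Answer: 6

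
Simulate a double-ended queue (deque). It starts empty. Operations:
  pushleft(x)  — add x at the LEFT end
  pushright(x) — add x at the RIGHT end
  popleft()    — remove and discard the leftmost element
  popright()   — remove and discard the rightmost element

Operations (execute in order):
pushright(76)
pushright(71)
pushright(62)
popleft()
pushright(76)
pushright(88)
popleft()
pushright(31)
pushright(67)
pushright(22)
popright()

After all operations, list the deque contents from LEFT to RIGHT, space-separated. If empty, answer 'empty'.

Answer: 62 76 88 31 67

Derivation:
pushright(76): [76]
pushright(71): [76, 71]
pushright(62): [76, 71, 62]
popleft(): [71, 62]
pushright(76): [71, 62, 76]
pushright(88): [71, 62, 76, 88]
popleft(): [62, 76, 88]
pushright(31): [62, 76, 88, 31]
pushright(67): [62, 76, 88, 31, 67]
pushright(22): [62, 76, 88, 31, 67, 22]
popright(): [62, 76, 88, 31, 67]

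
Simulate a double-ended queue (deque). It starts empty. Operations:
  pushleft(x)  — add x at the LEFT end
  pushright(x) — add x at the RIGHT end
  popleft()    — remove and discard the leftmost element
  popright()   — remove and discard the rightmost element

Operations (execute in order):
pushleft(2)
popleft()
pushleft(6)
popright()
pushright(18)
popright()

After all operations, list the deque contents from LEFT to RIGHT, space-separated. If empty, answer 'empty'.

pushleft(2): [2]
popleft(): []
pushleft(6): [6]
popright(): []
pushright(18): [18]
popright(): []

Answer: empty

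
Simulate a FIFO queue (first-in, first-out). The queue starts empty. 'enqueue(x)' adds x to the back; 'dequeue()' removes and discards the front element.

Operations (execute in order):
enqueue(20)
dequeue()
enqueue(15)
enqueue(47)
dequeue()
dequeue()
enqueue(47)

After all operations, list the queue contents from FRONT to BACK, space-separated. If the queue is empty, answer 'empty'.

Answer: 47

Derivation:
enqueue(20): [20]
dequeue(): []
enqueue(15): [15]
enqueue(47): [15, 47]
dequeue(): [47]
dequeue(): []
enqueue(47): [47]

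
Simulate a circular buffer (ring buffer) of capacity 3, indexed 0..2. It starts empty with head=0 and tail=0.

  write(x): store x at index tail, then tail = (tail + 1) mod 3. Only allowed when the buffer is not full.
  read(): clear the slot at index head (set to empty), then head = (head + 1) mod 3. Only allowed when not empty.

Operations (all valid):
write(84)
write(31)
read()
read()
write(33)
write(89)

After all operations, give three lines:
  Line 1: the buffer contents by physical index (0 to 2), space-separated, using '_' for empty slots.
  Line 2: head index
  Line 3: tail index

Answer: 89 _ 33
2
1

Derivation:
write(84): buf=[84 _ _], head=0, tail=1, size=1
write(31): buf=[84 31 _], head=0, tail=2, size=2
read(): buf=[_ 31 _], head=1, tail=2, size=1
read(): buf=[_ _ _], head=2, tail=2, size=0
write(33): buf=[_ _ 33], head=2, tail=0, size=1
write(89): buf=[89 _ 33], head=2, tail=1, size=2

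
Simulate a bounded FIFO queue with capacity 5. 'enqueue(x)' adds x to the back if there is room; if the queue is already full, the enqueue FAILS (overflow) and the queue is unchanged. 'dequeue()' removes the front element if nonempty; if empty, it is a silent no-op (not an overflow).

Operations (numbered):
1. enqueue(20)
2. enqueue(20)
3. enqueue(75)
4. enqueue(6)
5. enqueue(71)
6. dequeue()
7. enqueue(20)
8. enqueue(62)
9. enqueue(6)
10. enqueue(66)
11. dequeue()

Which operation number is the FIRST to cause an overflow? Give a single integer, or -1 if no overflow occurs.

Answer: 8

Derivation:
1. enqueue(20): size=1
2. enqueue(20): size=2
3. enqueue(75): size=3
4. enqueue(6): size=4
5. enqueue(71): size=5
6. dequeue(): size=4
7. enqueue(20): size=5
8. enqueue(62): size=5=cap → OVERFLOW (fail)
9. enqueue(6): size=5=cap → OVERFLOW (fail)
10. enqueue(66): size=5=cap → OVERFLOW (fail)
11. dequeue(): size=4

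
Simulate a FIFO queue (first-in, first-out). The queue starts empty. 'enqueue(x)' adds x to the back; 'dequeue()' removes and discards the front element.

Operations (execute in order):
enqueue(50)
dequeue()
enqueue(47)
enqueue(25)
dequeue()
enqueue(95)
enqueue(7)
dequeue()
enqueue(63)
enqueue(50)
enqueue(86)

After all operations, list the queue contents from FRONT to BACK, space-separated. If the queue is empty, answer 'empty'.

Answer: 95 7 63 50 86

Derivation:
enqueue(50): [50]
dequeue(): []
enqueue(47): [47]
enqueue(25): [47, 25]
dequeue(): [25]
enqueue(95): [25, 95]
enqueue(7): [25, 95, 7]
dequeue(): [95, 7]
enqueue(63): [95, 7, 63]
enqueue(50): [95, 7, 63, 50]
enqueue(86): [95, 7, 63, 50, 86]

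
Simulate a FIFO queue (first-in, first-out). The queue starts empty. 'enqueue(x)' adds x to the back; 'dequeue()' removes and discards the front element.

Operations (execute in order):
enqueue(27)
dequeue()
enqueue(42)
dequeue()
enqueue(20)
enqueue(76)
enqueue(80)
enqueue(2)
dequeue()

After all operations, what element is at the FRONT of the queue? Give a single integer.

enqueue(27): queue = [27]
dequeue(): queue = []
enqueue(42): queue = [42]
dequeue(): queue = []
enqueue(20): queue = [20]
enqueue(76): queue = [20, 76]
enqueue(80): queue = [20, 76, 80]
enqueue(2): queue = [20, 76, 80, 2]
dequeue(): queue = [76, 80, 2]

Answer: 76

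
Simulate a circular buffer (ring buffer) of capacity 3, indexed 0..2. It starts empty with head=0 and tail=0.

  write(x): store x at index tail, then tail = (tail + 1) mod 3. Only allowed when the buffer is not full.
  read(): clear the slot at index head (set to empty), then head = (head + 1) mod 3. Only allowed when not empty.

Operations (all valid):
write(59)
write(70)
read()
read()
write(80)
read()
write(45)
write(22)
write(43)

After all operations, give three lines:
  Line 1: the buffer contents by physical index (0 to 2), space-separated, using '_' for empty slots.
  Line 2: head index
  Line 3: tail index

Answer: 45 22 43
0
0

Derivation:
write(59): buf=[59 _ _], head=0, tail=1, size=1
write(70): buf=[59 70 _], head=0, tail=2, size=2
read(): buf=[_ 70 _], head=1, tail=2, size=1
read(): buf=[_ _ _], head=2, tail=2, size=0
write(80): buf=[_ _ 80], head=2, tail=0, size=1
read(): buf=[_ _ _], head=0, tail=0, size=0
write(45): buf=[45 _ _], head=0, tail=1, size=1
write(22): buf=[45 22 _], head=0, tail=2, size=2
write(43): buf=[45 22 43], head=0, tail=0, size=3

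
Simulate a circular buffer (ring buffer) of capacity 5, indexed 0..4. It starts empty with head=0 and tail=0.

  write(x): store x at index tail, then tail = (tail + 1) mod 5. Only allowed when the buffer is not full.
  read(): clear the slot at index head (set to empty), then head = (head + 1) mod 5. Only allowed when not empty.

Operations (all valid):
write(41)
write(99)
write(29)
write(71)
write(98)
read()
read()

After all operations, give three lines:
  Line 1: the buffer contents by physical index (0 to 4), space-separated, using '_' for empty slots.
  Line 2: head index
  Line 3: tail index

write(41): buf=[41 _ _ _ _], head=0, tail=1, size=1
write(99): buf=[41 99 _ _ _], head=0, tail=2, size=2
write(29): buf=[41 99 29 _ _], head=0, tail=3, size=3
write(71): buf=[41 99 29 71 _], head=0, tail=4, size=4
write(98): buf=[41 99 29 71 98], head=0, tail=0, size=5
read(): buf=[_ 99 29 71 98], head=1, tail=0, size=4
read(): buf=[_ _ 29 71 98], head=2, tail=0, size=3

Answer: _ _ 29 71 98
2
0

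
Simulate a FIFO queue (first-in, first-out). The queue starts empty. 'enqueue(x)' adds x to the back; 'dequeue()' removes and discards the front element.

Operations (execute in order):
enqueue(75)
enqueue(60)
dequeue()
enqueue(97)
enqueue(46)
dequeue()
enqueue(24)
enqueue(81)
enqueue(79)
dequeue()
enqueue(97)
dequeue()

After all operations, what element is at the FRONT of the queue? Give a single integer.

Answer: 24

Derivation:
enqueue(75): queue = [75]
enqueue(60): queue = [75, 60]
dequeue(): queue = [60]
enqueue(97): queue = [60, 97]
enqueue(46): queue = [60, 97, 46]
dequeue(): queue = [97, 46]
enqueue(24): queue = [97, 46, 24]
enqueue(81): queue = [97, 46, 24, 81]
enqueue(79): queue = [97, 46, 24, 81, 79]
dequeue(): queue = [46, 24, 81, 79]
enqueue(97): queue = [46, 24, 81, 79, 97]
dequeue(): queue = [24, 81, 79, 97]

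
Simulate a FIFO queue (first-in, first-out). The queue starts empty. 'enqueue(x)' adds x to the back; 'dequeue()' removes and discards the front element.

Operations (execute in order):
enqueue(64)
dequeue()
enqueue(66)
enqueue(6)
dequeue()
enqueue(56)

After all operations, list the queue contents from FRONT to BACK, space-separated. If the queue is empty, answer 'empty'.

enqueue(64): [64]
dequeue(): []
enqueue(66): [66]
enqueue(6): [66, 6]
dequeue(): [6]
enqueue(56): [6, 56]

Answer: 6 56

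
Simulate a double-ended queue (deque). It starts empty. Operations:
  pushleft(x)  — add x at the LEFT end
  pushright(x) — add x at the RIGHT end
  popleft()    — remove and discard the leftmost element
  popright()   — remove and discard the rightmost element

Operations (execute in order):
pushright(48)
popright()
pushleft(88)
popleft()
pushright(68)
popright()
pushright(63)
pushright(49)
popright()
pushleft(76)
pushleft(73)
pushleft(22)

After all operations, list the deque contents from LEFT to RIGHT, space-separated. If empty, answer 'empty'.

pushright(48): [48]
popright(): []
pushleft(88): [88]
popleft(): []
pushright(68): [68]
popright(): []
pushright(63): [63]
pushright(49): [63, 49]
popright(): [63]
pushleft(76): [76, 63]
pushleft(73): [73, 76, 63]
pushleft(22): [22, 73, 76, 63]

Answer: 22 73 76 63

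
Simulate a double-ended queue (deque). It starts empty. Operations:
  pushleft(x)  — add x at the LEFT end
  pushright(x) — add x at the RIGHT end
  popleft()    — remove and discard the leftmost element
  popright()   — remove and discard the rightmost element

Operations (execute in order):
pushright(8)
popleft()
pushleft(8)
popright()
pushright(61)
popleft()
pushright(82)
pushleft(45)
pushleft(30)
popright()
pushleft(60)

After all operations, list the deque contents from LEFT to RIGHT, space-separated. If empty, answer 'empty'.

pushright(8): [8]
popleft(): []
pushleft(8): [8]
popright(): []
pushright(61): [61]
popleft(): []
pushright(82): [82]
pushleft(45): [45, 82]
pushleft(30): [30, 45, 82]
popright(): [30, 45]
pushleft(60): [60, 30, 45]

Answer: 60 30 45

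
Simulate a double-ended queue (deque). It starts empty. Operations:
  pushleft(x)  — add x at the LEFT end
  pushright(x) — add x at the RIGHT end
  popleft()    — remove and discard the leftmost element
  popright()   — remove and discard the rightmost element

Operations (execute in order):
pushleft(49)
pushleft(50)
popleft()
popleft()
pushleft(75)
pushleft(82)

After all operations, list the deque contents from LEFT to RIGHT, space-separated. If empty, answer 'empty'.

pushleft(49): [49]
pushleft(50): [50, 49]
popleft(): [49]
popleft(): []
pushleft(75): [75]
pushleft(82): [82, 75]

Answer: 82 75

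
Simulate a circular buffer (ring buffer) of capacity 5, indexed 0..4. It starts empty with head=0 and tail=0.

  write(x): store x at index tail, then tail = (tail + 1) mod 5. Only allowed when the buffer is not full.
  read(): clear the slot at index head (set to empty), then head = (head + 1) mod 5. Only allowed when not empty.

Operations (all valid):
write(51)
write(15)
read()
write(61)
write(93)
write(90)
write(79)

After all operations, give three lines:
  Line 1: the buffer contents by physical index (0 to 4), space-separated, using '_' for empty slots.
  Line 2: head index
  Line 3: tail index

write(51): buf=[51 _ _ _ _], head=0, tail=1, size=1
write(15): buf=[51 15 _ _ _], head=0, tail=2, size=2
read(): buf=[_ 15 _ _ _], head=1, tail=2, size=1
write(61): buf=[_ 15 61 _ _], head=1, tail=3, size=2
write(93): buf=[_ 15 61 93 _], head=1, tail=4, size=3
write(90): buf=[_ 15 61 93 90], head=1, tail=0, size=4
write(79): buf=[79 15 61 93 90], head=1, tail=1, size=5

Answer: 79 15 61 93 90
1
1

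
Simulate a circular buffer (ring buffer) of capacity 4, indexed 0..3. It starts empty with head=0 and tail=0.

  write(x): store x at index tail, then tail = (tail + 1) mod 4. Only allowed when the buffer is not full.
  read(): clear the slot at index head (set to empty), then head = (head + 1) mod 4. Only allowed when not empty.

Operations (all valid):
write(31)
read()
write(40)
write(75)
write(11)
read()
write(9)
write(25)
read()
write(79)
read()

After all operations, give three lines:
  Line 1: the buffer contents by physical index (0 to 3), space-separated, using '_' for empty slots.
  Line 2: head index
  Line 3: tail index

write(31): buf=[31 _ _ _], head=0, tail=1, size=1
read(): buf=[_ _ _ _], head=1, tail=1, size=0
write(40): buf=[_ 40 _ _], head=1, tail=2, size=1
write(75): buf=[_ 40 75 _], head=1, tail=3, size=2
write(11): buf=[_ 40 75 11], head=1, tail=0, size=3
read(): buf=[_ _ 75 11], head=2, tail=0, size=2
write(9): buf=[9 _ 75 11], head=2, tail=1, size=3
write(25): buf=[9 25 75 11], head=2, tail=2, size=4
read(): buf=[9 25 _ 11], head=3, tail=2, size=3
write(79): buf=[9 25 79 11], head=3, tail=3, size=4
read(): buf=[9 25 79 _], head=0, tail=3, size=3

Answer: 9 25 79 _
0
3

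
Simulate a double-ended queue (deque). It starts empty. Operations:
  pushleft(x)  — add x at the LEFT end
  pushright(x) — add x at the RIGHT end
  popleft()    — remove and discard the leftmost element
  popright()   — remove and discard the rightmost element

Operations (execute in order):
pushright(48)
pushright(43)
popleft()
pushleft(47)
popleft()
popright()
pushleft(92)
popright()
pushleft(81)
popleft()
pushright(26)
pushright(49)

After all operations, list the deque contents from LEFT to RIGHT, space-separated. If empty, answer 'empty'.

Answer: 26 49

Derivation:
pushright(48): [48]
pushright(43): [48, 43]
popleft(): [43]
pushleft(47): [47, 43]
popleft(): [43]
popright(): []
pushleft(92): [92]
popright(): []
pushleft(81): [81]
popleft(): []
pushright(26): [26]
pushright(49): [26, 49]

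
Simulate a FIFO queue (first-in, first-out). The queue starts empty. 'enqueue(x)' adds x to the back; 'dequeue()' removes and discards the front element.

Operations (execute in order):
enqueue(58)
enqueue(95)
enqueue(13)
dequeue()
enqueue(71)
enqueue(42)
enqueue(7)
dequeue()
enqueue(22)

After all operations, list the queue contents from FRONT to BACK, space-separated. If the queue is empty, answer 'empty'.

Answer: 13 71 42 7 22

Derivation:
enqueue(58): [58]
enqueue(95): [58, 95]
enqueue(13): [58, 95, 13]
dequeue(): [95, 13]
enqueue(71): [95, 13, 71]
enqueue(42): [95, 13, 71, 42]
enqueue(7): [95, 13, 71, 42, 7]
dequeue(): [13, 71, 42, 7]
enqueue(22): [13, 71, 42, 7, 22]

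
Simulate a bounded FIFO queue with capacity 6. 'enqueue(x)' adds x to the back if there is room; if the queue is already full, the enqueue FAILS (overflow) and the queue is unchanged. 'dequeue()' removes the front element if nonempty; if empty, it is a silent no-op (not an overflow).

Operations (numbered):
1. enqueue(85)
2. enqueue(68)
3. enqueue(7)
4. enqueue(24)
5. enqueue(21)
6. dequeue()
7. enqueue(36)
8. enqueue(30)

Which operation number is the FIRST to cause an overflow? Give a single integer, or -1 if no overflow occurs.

Answer: -1

Derivation:
1. enqueue(85): size=1
2. enqueue(68): size=2
3. enqueue(7): size=3
4. enqueue(24): size=4
5. enqueue(21): size=5
6. dequeue(): size=4
7. enqueue(36): size=5
8. enqueue(30): size=6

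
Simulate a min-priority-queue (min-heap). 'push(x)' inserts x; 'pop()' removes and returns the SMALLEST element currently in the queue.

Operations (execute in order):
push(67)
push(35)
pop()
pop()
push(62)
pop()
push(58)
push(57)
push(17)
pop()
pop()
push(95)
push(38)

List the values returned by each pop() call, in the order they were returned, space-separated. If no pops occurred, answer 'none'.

Answer: 35 67 62 17 57

Derivation:
push(67): heap contents = [67]
push(35): heap contents = [35, 67]
pop() → 35: heap contents = [67]
pop() → 67: heap contents = []
push(62): heap contents = [62]
pop() → 62: heap contents = []
push(58): heap contents = [58]
push(57): heap contents = [57, 58]
push(17): heap contents = [17, 57, 58]
pop() → 17: heap contents = [57, 58]
pop() → 57: heap contents = [58]
push(95): heap contents = [58, 95]
push(38): heap contents = [38, 58, 95]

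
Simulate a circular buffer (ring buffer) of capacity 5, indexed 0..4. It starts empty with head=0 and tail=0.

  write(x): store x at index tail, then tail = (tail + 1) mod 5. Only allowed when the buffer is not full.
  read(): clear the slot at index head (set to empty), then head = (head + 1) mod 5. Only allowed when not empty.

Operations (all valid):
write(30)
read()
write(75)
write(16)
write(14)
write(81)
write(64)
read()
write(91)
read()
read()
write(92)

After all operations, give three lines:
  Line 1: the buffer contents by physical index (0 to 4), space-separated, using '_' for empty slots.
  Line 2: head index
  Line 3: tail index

write(30): buf=[30 _ _ _ _], head=0, tail=1, size=1
read(): buf=[_ _ _ _ _], head=1, tail=1, size=0
write(75): buf=[_ 75 _ _ _], head=1, tail=2, size=1
write(16): buf=[_ 75 16 _ _], head=1, tail=3, size=2
write(14): buf=[_ 75 16 14 _], head=1, tail=4, size=3
write(81): buf=[_ 75 16 14 81], head=1, tail=0, size=4
write(64): buf=[64 75 16 14 81], head=1, tail=1, size=5
read(): buf=[64 _ 16 14 81], head=2, tail=1, size=4
write(91): buf=[64 91 16 14 81], head=2, tail=2, size=5
read(): buf=[64 91 _ 14 81], head=3, tail=2, size=4
read(): buf=[64 91 _ _ 81], head=4, tail=2, size=3
write(92): buf=[64 91 92 _ 81], head=4, tail=3, size=4

Answer: 64 91 92 _ 81
4
3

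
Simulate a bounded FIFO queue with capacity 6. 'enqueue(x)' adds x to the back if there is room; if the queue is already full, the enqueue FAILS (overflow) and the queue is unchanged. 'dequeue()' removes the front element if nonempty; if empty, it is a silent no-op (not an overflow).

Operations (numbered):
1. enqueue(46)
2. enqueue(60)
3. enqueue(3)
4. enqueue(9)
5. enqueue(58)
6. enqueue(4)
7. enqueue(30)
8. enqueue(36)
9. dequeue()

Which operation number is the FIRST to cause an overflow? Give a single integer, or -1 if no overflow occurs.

1. enqueue(46): size=1
2. enqueue(60): size=2
3. enqueue(3): size=3
4. enqueue(9): size=4
5. enqueue(58): size=5
6. enqueue(4): size=6
7. enqueue(30): size=6=cap → OVERFLOW (fail)
8. enqueue(36): size=6=cap → OVERFLOW (fail)
9. dequeue(): size=5

Answer: 7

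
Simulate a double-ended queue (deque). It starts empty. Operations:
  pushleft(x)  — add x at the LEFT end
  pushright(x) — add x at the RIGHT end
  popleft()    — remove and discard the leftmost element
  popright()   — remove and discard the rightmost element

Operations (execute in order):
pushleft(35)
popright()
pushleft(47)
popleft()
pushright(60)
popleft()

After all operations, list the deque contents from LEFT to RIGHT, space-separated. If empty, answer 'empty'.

Answer: empty

Derivation:
pushleft(35): [35]
popright(): []
pushleft(47): [47]
popleft(): []
pushright(60): [60]
popleft(): []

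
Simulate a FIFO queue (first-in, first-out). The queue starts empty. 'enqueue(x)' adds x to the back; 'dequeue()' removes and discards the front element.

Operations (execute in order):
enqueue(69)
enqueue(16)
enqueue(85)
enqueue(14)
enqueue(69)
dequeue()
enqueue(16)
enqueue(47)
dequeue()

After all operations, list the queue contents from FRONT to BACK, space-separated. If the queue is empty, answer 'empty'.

Answer: 85 14 69 16 47

Derivation:
enqueue(69): [69]
enqueue(16): [69, 16]
enqueue(85): [69, 16, 85]
enqueue(14): [69, 16, 85, 14]
enqueue(69): [69, 16, 85, 14, 69]
dequeue(): [16, 85, 14, 69]
enqueue(16): [16, 85, 14, 69, 16]
enqueue(47): [16, 85, 14, 69, 16, 47]
dequeue(): [85, 14, 69, 16, 47]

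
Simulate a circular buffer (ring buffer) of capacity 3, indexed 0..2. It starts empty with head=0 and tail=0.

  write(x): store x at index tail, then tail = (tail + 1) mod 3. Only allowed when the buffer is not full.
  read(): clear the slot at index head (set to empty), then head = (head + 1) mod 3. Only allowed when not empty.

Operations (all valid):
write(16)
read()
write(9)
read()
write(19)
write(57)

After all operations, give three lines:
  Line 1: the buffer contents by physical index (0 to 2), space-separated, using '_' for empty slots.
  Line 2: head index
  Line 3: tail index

write(16): buf=[16 _ _], head=0, tail=1, size=1
read(): buf=[_ _ _], head=1, tail=1, size=0
write(9): buf=[_ 9 _], head=1, tail=2, size=1
read(): buf=[_ _ _], head=2, tail=2, size=0
write(19): buf=[_ _ 19], head=2, tail=0, size=1
write(57): buf=[57 _ 19], head=2, tail=1, size=2

Answer: 57 _ 19
2
1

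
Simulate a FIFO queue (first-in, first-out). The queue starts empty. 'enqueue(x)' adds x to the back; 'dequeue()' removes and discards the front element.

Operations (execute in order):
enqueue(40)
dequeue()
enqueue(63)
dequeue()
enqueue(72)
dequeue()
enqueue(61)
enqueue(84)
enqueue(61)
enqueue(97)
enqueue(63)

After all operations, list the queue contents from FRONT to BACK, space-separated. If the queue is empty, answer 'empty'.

enqueue(40): [40]
dequeue(): []
enqueue(63): [63]
dequeue(): []
enqueue(72): [72]
dequeue(): []
enqueue(61): [61]
enqueue(84): [61, 84]
enqueue(61): [61, 84, 61]
enqueue(97): [61, 84, 61, 97]
enqueue(63): [61, 84, 61, 97, 63]

Answer: 61 84 61 97 63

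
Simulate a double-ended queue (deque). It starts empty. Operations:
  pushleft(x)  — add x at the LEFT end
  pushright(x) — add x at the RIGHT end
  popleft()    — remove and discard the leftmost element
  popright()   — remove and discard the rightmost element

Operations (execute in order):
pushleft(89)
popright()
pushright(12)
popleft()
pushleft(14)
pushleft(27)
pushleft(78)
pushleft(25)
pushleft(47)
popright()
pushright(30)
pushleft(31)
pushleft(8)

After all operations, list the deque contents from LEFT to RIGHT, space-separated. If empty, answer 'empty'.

Answer: 8 31 47 25 78 27 30

Derivation:
pushleft(89): [89]
popright(): []
pushright(12): [12]
popleft(): []
pushleft(14): [14]
pushleft(27): [27, 14]
pushleft(78): [78, 27, 14]
pushleft(25): [25, 78, 27, 14]
pushleft(47): [47, 25, 78, 27, 14]
popright(): [47, 25, 78, 27]
pushright(30): [47, 25, 78, 27, 30]
pushleft(31): [31, 47, 25, 78, 27, 30]
pushleft(8): [8, 31, 47, 25, 78, 27, 30]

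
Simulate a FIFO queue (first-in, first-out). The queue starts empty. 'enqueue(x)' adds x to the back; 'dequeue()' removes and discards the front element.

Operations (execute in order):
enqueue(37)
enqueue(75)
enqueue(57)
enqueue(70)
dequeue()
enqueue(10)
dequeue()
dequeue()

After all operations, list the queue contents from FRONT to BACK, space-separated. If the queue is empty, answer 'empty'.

Answer: 70 10

Derivation:
enqueue(37): [37]
enqueue(75): [37, 75]
enqueue(57): [37, 75, 57]
enqueue(70): [37, 75, 57, 70]
dequeue(): [75, 57, 70]
enqueue(10): [75, 57, 70, 10]
dequeue(): [57, 70, 10]
dequeue(): [70, 10]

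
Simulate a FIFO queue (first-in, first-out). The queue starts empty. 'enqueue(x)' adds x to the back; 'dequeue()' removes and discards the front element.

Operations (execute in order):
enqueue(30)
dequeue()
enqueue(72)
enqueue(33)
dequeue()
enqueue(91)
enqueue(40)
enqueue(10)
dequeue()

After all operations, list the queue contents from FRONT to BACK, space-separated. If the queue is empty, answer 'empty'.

enqueue(30): [30]
dequeue(): []
enqueue(72): [72]
enqueue(33): [72, 33]
dequeue(): [33]
enqueue(91): [33, 91]
enqueue(40): [33, 91, 40]
enqueue(10): [33, 91, 40, 10]
dequeue(): [91, 40, 10]

Answer: 91 40 10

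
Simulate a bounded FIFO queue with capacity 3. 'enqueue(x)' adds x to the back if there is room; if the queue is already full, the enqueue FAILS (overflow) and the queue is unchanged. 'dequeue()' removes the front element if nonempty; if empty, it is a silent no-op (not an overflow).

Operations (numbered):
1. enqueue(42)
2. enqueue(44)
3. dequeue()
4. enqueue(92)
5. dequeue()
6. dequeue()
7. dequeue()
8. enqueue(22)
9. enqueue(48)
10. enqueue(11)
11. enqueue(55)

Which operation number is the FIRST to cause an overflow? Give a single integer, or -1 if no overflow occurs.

1. enqueue(42): size=1
2. enqueue(44): size=2
3. dequeue(): size=1
4. enqueue(92): size=2
5. dequeue(): size=1
6. dequeue(): size=0
7. dequeue(): empty, no-op, size=0
8. enqueue(22): size=1
9. enqueue(48): size=2
10. enqueue(11): size=3
11. enqueue(55): size=3=cap → OVERFLOW (fail)

Answer: 11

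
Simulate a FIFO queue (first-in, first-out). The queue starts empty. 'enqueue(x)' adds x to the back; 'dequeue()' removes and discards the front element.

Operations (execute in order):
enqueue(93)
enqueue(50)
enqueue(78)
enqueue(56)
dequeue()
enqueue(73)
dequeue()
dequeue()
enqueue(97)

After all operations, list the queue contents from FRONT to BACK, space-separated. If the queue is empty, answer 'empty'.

enqueue(93): [93]
enqueue(50): [93, 50]
enqueue(78): [93, 50, 78]
enqueue(56): [93, 50, 78, 56]
dequeue(): [50, 78, 56]
enqueue(73): [50, 78, 56, 73]
dequeue(): [78, 56, 73]
dequeue(): [56, 73]
enqueue(97): [56, 73, 97]

Answer: 56 73 97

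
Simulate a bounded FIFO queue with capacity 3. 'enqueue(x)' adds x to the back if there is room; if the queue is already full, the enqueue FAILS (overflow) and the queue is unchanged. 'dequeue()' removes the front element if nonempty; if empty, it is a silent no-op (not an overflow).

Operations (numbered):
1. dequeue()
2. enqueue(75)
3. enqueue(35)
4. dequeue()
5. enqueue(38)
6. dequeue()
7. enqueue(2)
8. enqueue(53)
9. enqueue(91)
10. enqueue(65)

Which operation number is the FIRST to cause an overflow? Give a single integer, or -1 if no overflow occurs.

1. dequeue(): empty, no-op, size=0
2. enqueue(75): size=1
3. enqueue(35): size=2
4. dequeue(): size=1
5. enqueue(38): size=2
6. dequeue(): size=1
7. enqueue(2): size=2
8. enqueue(53): size=3
9. enqueue(91): size=3=cap → OVERFLOW (fail)
10. enqueue(65): size=3=cap → OVERFLOW (fail)

Answer: 9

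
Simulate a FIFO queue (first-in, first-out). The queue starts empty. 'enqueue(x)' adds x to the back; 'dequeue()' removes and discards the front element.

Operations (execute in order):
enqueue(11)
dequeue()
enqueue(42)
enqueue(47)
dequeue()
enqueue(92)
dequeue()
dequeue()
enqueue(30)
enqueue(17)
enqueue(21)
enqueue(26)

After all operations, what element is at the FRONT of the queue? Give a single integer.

enqueue(11): queue = [11]
dequeue(): queue = []
enqueue(42): queue = [42]
enqueue(47): queue = [42, 47]
dequeue(): queue = [47]
enqueue(92): queue = [47, 92]
dequeue(): queue = [92]
dequeue(): queue = []
enqueue(30): queue = [30]
enqueue(17): queue = [30, 17]
enqueue(21): queue = [30, 17, 21]
enqueue(26): queue = [30, 17, 21, 26]

Answer: 30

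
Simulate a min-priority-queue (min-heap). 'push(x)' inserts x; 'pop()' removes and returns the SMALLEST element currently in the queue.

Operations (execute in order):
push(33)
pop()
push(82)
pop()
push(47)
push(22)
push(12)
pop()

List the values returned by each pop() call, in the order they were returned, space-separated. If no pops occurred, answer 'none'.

Answer: 33 82 12

Derivation:
push(33): heap contents = [33]
pop() → 33: heap contents = []
push(82): heap contents = [82]
pop() → 82: heap contents = []
push(47): heap contents = [47]
push(22): heap contents = [22, 47]
push(12): heap contents = [12, 22, 47]
pop() → 12: heap contents = [22, 47]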